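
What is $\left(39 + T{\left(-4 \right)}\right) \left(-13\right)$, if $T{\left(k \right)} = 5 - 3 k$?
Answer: $-728$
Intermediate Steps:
$T{\left(k \right)} = 5 - 3 k$
$\left(39 + T{\left(-4 \right)}\right) \left(-13\right) = \left(39 + \left(5 - -12\right)\right) \left(-13\right) = \left(39 + \left(5 + 12\right)\right) \left(-13\right) = \left(39 + 17\right) \left(-13\right) = 56 \left(-13\right) = -728$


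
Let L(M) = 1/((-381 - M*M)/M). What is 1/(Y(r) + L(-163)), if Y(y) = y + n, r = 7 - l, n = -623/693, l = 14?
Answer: -242550/1914433 ≈ -0.12670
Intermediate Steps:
n = -89/99 (n = -623*1/693 = -89/99 ≈ -0.89899)
L(M) = M/(-381 - M**2) (L(M) = 1/((-381 - M**2)/M) = M/(-381 - M**2))
r = -7 (r = 7 - 1*14 = 7 - 14 = -7)
Y(y) = -89/99 + y (Y(y) = y - 89/99 = -89/99 + y)
1/(Y(r) + L(-163)) = 1/((-89/99 - 7) - 1*(-163)/(381 + (-163)**2)) = 1/(-782/99 - 1*(-163)/(381 + 26569)) = 1/(-782/99 - 1*(-163)/26950) = 1/(-782/99 - 1*(-163)*1/26950) = 1/(-782/99 + 163/26950) = 1/(-1914433/242550) = -242550/1914433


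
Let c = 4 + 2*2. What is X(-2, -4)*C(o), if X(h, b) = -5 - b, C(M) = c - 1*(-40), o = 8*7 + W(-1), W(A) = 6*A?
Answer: -48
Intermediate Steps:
o = 50 (o = 8*7 + 6*(-1) = 56 - 6 = 50)
c = 8 (c = 4 + 4 = 8)
C(M) = 48 (C(M) = 8 - 1*(-40) = 8 + 40 = 48)
X(-2, -4)*C(o) = (-5 - 1*(-4))*48 = (-5 + 4)*48 = -1*48 = -48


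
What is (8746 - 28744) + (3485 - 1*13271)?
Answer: -29784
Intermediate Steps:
(8746 - 28744) + (3485 - 1*13271) = -19998 + (3485 - 13271) = -19998 - 9786 = -29784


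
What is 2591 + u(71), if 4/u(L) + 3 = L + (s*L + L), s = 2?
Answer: 728075/281 ≈ 2591.0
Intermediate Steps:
u(L) = 4/(-3 + 4*L) (u(L) = 4/(-3 + (L + (2*L + L))) = 4/(-3 + (L + 3*L)) = 4/(-3 + 4*L))
2591 + u(71) = 2591 + 4/(-3 + 4*71) = 2591 + 4/(-3 + 284) = 2591 + 4/281 = 728075/281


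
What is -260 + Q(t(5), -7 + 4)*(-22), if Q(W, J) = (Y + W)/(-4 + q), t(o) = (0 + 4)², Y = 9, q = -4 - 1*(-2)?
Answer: -505/3 ≈ -168.33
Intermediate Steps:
q = -2 (q = -4 + 2 = -2)
t(o) = 16 (t(o) = 4² = 16)
Q(W, J) = -3/2 - W/6 (Q(W, J) = (9 + W)/(-4 - 2) = (9 + W)/(-6) = (9 + W)*(-⅙) = -3/2 - W/6)
-260 + Q(t(5), -7 + 4)*(-22) = -260 + (-3/2 - ⅙*16)*(-22) = -260 + (-3/2 - 8/3)*(-22) = -260 - 25/6*(-22) = -260 + 275/3 = -505/3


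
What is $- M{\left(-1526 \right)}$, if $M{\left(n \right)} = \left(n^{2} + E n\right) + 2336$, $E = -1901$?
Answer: $-5231938$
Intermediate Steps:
$M{\left(n \right)} = 2336 + n^{2} - 1901 n$ ($M{\left(n \right)} = \left(n^{2} - 1901 n\right) + 2336 = 2336 + n^{2} - 1901 n$)
$- M{\left(-1526 \right)} = - (2336 + \left(-1526\right)^{2} - -2900926) = - (2336 + 2328676 + 2900926) = \left(-1\right) 5231938 = -5231938$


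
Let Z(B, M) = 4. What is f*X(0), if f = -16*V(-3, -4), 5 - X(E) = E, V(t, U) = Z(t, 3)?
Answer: -320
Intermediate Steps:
V(t, U) = 4
X(E) = 5 - E
f = -64 (f = -16*4 = -64)
f*X(0) = -64*(5 - 1*0) = -64*(5 + 0) = -64*5 = -320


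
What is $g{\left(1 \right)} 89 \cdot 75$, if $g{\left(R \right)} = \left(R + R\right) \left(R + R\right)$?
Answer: $26700$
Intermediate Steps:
$g{\left(R \right)} = 4 R^{2}$ ($g{\left(R \right)} = 2 R 2 R = 4 R^{2}$)
$g{\left(1 \right)} 89 \cdot 75 = 4 \cdot 1^{2} \cdot 89 \cdot 75 = 4 \cdot 1 \cdot 89 \cdot 75 = 4 \cdot 89 \cdot 75 = 356 \cdot 75 = 26700$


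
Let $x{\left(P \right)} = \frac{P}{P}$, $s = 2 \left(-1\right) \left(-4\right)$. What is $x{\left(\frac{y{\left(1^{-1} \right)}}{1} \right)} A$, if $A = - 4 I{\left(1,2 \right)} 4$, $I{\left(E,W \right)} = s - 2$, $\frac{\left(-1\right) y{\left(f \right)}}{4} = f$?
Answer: $-96$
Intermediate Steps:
$y{\left(f \right)} = - 4 f$
$s = 8$ ($s = \left(-2\right) \left(-4\right) = 8$)
$I{\left(E,W \right)} = 6$ ($I{\left(E,W \right)} = 8 - 2 = 6$)
$x{\left(P \right)} = 1$
$A = -96$ ($A = \left(-4\right) 6 \cdot 4 = \left(-24\right) 4 = -96$)
$x{\left(\frac{y{\left(1^{-1} \right)}}{1} \right)} A = 1 \left(-96\right) = -96$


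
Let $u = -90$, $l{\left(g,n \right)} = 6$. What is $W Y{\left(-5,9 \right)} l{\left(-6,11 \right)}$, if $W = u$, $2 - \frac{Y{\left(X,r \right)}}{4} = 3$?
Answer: $2160$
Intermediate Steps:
$Y{\left(X,r \right)} = -4$ ($Y{\left(X,r \right)} = 8 - 12 = -4$)
$W = -90$
$W Y{\left(-5,9 \right)} l{\left(-6,11 \right)} = \left(-90\right) \left(-4\right) 6 = 360 \cdot 6 = 2160$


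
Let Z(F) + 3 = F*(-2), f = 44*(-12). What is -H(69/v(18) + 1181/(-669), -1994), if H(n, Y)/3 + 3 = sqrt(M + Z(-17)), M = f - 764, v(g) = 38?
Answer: 9 - 3*I*sqrt(1261) ≈ 9.0 - 106.53*I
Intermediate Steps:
f = -528
Z(F) = -3 - 2*F (Z(F) = -3 + F*(-2) = -3 - 2*F)
M = -1292 (M = -528 - 764 = -1292)
H(n, Y) = -9 + 3*I*sqrt(1261) (H(n, Y) = -9 + 3*sqrt(-1292 + (-3 - 2*(-17))) = -9 + 3*sqrt(-1292 + (-3 + 34)) = -9 + 3*sqrt(-1292 + 31) = -9 + 3*sqrt(-1261) = -9 + 3*(I*sqrt(1261)) = -9 + 3*I*sqrt(1261))
-H(69/v(18) + 1181/(-669), -1994) = -(-9 + 3*I*sqrt(1261)) = 9 - 3*I*sqrt(1261)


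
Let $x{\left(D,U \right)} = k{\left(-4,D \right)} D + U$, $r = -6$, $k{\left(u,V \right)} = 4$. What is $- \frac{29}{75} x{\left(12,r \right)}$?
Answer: $- \frac{406}{25} \approx -16.24$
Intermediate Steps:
$x{\left(D,U \right)} = U + 4 D$ ($x{\left(D,U \right)} = 4 D + U = U + 4 D$)
$- \frac{29}{75} x{\left(12,r \right)} = - \frac{29}{75} \left(-6 + 4 \cdot 12\right) = \left(-29\right) \frac{1}{75} \left(-6 + 48\right) = \left(- \frac{29}{75}\right) 42 = - \frac{406}{25}$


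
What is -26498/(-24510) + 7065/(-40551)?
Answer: 150226208/165650835 ≈ 0.90689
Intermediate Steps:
-26498/(-24510) + 7065/(-40551) = -26498*(-1/24510) + 7065*(-1/40551) = 13249/12255 - 2355/13517 = 150226208/165650835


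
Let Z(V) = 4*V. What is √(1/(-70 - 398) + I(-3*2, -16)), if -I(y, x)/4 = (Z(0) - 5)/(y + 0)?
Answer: I*√20293/78 ≈ 1.8263*I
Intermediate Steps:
I(y, x) = 20/y (I(y, x) = -4*(4*0 - 5)/(y + 0) = -4*(0 - 5)/y = -(-20)/y = 20/y)
√(1/(-70 - 398) + I(-3*2, -16)) = √(1/(-70 - 398) + 20/((-3*2))) = √(1/(-468) + 20/(-6)) = √(-1/468 + 20*(-⅙)) = √(-1/468 - 10/3) = √(-1561/468) = I*√20293/78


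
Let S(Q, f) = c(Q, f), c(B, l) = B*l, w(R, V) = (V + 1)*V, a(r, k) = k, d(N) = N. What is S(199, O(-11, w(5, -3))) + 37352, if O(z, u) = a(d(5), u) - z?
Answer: 40735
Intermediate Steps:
w(R, V) = V*(1 + V) (w(R, V) = (1 + V)*V = V*(1 + V))
O(z, u) = u - z
S(Q, f) = Q*f
S(199, O(-11, w(5, -3))) + 37352 = 199*(-3*(1 - 3) - 1*(-11)) + 37352 = 199*(-3*(-2) + 11) + 37352 = 199*(6 + 11) + 37352 = 199*17 + 37352 = 3383 + 37352 = 40735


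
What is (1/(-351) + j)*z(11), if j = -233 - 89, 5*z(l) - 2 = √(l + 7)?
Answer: -226046/1755 - 113023*√2/585 ≈ -402.03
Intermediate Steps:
z(l) = ⅖ + √(7 + l)/5 (z(l) = ⅖ + √(l + 7)/5 = ⅖ + √(7 + l)/5)
j = -322
(1/(-351) + j)*z(11) = (1/(-351) - 322)*(⅖ + √(7 + 11)/5) = (-1/351 - 322)*(⅖ + √18/5) = -113023*(⅖ + (3*√2)/5)/351 = -113023*(⅖ + 3*√2/5)/351 = -226046/1755 - 113023*√2/585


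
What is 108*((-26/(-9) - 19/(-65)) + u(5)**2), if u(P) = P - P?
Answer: 22332/65 ≈ 343.57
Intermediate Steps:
u(P) = 0
108*((-26/(-9) - 19/(-65)) + u(5)**2) = 108*((-26/(-9) - 19/(-65)) + 0**2) = 108*((-26*(-1/9) - 19*(-1/65)) + 0) = 108*((26/9 + 19/65) + 0) = 108*(1861/585 + 0) = 108*(1861/585) = 22332/65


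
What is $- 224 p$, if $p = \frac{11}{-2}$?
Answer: $1232$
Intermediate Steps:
$p = - \frac{11}{2}$ ($p = 11 \left(- \frac{1}{2}\right) = - \frac{11}{2} \approx -5.5$)
$- 224 p = \left(-224\right) \left(- \frac{11}{2}\right) = 1232$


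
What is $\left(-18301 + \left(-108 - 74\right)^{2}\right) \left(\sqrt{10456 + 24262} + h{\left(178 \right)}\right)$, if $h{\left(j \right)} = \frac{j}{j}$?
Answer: $14823 + 14823 \sqrt{34718} \approx 2.7768 \cdot 10^{6}$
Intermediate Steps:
$h{\left(j \right)} = 1$
$\left(-18301 + \left(-108 - 74\right)^{2}\right) \left(\sqrt{10456 + 24262} + h{\left(178 \right)}\right) = \left(-18301 + \left(-108 - 74\right)^{2}\right) \left(\sqrt{10456 + 24262} + 1\right) = \left(-18301 + \left(-182\right)^{2}\right) \left(\sqrt{34718} + 1\right) = \left(-18301 + 33124\right) \left(1 + \sqrt{34718}\right) = 14823 \left(1 + \sqrt{34718}\right) = 14823 + 14823 \sqrt{34718}$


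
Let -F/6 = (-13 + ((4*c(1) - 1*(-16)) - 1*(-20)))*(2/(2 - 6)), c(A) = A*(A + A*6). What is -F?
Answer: -153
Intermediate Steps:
c(A) = 7*A**2 (c(A) = A*(A + 6*A) = A*(7*A) = 7*A**2)
F = 153 (F = -6*(-13 + ((4*(7*1**2) - 1*(-16)) - 1*(-20)))*2/(2 - 6) = -6*(-13 + ((4*(7*1) + 16) + 20))*2/(-4) = -6*(-13 + ((4*7 + 16) + 20))*(-1/4*2) = -6*(-13 + ((28 + 16) + 20))*(-1)/2 = -6*(-13 + (44 + 20))*(-1)/2 = -6*(-13 + 64)*(-1)/2 = -306*(-1)/2 = -6*(-51/2) = 153)
-F = -1*153 = -153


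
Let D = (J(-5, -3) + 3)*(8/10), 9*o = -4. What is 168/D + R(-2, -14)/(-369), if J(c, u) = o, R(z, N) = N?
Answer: 697732/8487 ≈ 82.212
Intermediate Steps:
o = -4/9 (o = (1/9)*(-4) = -4/9 ≈ -0.44444)
J(c, u) = -4/9
D = 92/45 (D = (-4/9 + 3)*(8/10) = 23*(8*(1/10))/9 = (23/9)*(4/5) = 92/45 ≈ 2.0444)
168/D + R(-2, -14)/(-369) = 168/(92/45) - 14/(-369) = 168*(45/92) - 14*(-1/369) = 1890/23 + 14/369 = 697732/8487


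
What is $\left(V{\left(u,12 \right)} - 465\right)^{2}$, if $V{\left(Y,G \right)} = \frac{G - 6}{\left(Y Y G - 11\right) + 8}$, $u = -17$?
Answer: $\frac{288447407329}{1334025} \approx 2.1622 \cdot 10^{5}$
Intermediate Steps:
$V{\left(Y,G \right)} = \frac{-6 + G}{-3 + G Y^{2}}$ ($V{\left(Y,G \right)} = \frac{-6 + G}{\left(Y^{2} G - 11\right) + 8} = \frac{-6 + G}{\left(G Y^{2} - 11\right) + 8} = \frac{-6 + G}{\left(-11 + G Y^{2}\right) + 8} = \frac{-6 + G}{-3 + G Y^{2}}$)
$\left(V{\left(u,12 \right)} - 465\right)^{2} = \left(\frac{-6 + 12}{-3 + 12 \left(-17\right)^{2}} - 465\right)^{2} = \left(\frac{1}{-3 + 12 \cdot 289} \cdot 6 - 465\right)^{2} = \left(\frac{1}{-3 + 3468} \cdot 6 - 465\right)^{2} = \left(\frac{1}{3465} \cdot 6 - 465\right)^{2} = \left(\frac{2}{1155} - 465\right)^{2} = \left(- \frac{537073}{1155}\right)^{2} = \frac{288447407329}{1334025}$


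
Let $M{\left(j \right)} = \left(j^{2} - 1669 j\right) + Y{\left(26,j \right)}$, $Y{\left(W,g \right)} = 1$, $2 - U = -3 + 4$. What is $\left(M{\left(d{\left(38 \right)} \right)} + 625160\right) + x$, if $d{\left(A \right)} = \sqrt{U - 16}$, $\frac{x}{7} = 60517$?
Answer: $1048765 - 1669 i \sqrt{15} \approx 1.0488 \cdot 10^{6} - 6464.0 i$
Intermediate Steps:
$x = 423619$ ($x = 7 \cdot 60517 = 423619$)
$U = 1$ ($U = 2 - \left(-3 + 4\right) = 2 - 1 = 1$)
$d{\left(A \right)} = i \sqrt{15}$ ($d{\left(A \right)} = \sqrt{1 - 16} = \sqrt{-15} = i \sqrt{15}$)
$M{\left(j \right)} = 1 + j^{2} - 1669 j$ ($M{\left(j \right)} = \left(j^{2} - 1669 j\right) + 1 = 1 + j^{2} - 1669 j$)
$\left(M{\left(d{\left(38 \right)} \right)} + 625160\right) + x = \left(\left(1 + \left(i \sqrt{15}\right)^{2} - 1669 i \sqrt{15}\right) + 625160\right) + 423619 = \left(\left(1 - 15 - 1669 i \sqrt{15}\right) + 625160\right) + 423619 = \left(\left(-14 - 1669 i \sqrt{15}\right) + 625160\right) + 423619 = \left(625146 - 1669 i \sqrt{15}\right) + 423619 = 1048765 - 1669 i \sqrt{15}$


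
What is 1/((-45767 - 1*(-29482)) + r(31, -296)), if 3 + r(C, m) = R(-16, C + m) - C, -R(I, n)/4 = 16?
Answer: -1/16383 ≈ -6.1039e-5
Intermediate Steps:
R(I, n) = -64 (R(I, n) = -4*16 = -64)
r(C, m) = -67 - C (r(C, m) = -3 + (-64 - C) = -67 - C)
1/((-45767 - 1*(-29482)) + r(31, -296)) = 1/((-45767 - 1*(-29482)) + (-67 - 1*31)) = 1/((-45767 + 29482) + (-67 - 31)) = 1/(-16285 - 98) = 1/(-16383) = -1/16383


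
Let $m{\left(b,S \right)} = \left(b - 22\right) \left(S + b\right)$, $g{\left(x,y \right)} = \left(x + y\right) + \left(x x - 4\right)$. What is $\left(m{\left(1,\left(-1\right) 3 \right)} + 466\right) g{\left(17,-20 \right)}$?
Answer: $143256$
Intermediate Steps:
$g{\left(x,y \right)} = -4 + x + y + x^{2}$ ($g{\left(x,y \right)} = \left(x + y\right) + \left(x^{2} - 4\right) = \left(x + y\right) + \left(-4 + x^{2}\right) = -4 + x + y + x^{2}$)
$m{\left(b,S \right)} = \left(-22 + b\right) \left(S + b\right)$
$\left(m{\left(1,\left(-1\right) 3 \right)} + 466\right) g{\left(17,-20 \right)} = \left(\left(1^{2} - 22 \left(\left(-1\right) 3\right) - 22 + \left(-1\right) 3 \cdot 1\right) + 466\right) \left(-4 + 17 - 20 + 17^{2}\right) = \left(\left(1 - -66 - 22 - 3\right) + 466\right) \left(-4 + 17 - 20 + 289\right) = \left(\left(1 + 66 - 22 - 3\right) + 466\right) 282 = \left(42 + 466\right) 282 = 508 \cdot 282 = 143256$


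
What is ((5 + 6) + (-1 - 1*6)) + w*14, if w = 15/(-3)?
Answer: -66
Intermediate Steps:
w = -5 (w = 15*(-⅓) = -5)
((5 + 6) + (-1 - 1*6)) + w*14 = ((5 + 6) + (-1 - 1*6)) - 5*14 = (11 + (-1 - 6)) - 70 = (11 - 7) - 70 = 4 - 70 = -66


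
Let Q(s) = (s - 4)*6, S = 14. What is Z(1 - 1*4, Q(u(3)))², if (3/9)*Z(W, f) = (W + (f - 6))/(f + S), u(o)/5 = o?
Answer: 29241/6400 ≈ 4.5689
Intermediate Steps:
u(o) = 5*o
Q(s) = -24 + 6*s (Q(s) = (-4 + s)*6 = -24 + 6*s)
Z(W, f) = 3*(-6 + W + f)/(14 + f) (Z(W, f) = 3*((W + (f - 6))/(f + 14)) = 3*((W + (-6 + f))/(14 + f)) = 3*((-6 + W + f)/(14 + f)) = 3*(-6 + W + f)/(14 + f))
Z(1 - 1*4, Q(u(3)))² = (3*(-6 + (1 - 1*4) + (-24 + 6*(5*3)))/(14 + (-24 + 6*(5*3))))² = (3*(-6 + (1 - 4) + (-24 + 6*15))/(14 + (-24 + 6*15)))² = (3*(-6 - 3 + (-24 + 90))/(14 + (-24 + 90)))² = (3*(-6 - 3 + 66)/(14 + 66))² = (3*57/80)² = (3*(1/80)*57)² = (171/80)² = 29241/6400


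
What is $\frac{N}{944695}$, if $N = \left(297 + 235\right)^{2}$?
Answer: $\frac{283024}{944695} \approx 0.29959$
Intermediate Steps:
$N = 283024$ ($N = 532^{2} = 283024$)
$\frac{N}{944695} = \frac{283024}{944695}$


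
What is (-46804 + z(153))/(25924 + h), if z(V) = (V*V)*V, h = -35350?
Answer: -3534773/9426 ≈ -375.00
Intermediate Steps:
z(V) = V³ (z(V) = V²*V = V³)
(-46804 + z(153))/(25924 + h) = (-46804 + 153³)/(25924 - 35350) = (-46804 + 3581577)/(-9426) = 3534773*(-1/9426) = -3534773/9426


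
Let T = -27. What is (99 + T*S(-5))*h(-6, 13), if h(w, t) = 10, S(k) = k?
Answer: 2340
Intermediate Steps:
(99 + T*S(-5))*h(-6, 13) = (99 - 27*(-5))*10 = (99 + 135)*10 = 234*10 = 2340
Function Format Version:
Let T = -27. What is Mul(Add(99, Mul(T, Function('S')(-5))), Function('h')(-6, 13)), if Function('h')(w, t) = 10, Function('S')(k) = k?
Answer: 2340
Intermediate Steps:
Mul(Add(99, Mul(T, Function('S')(-5))), Function('h')(-6, 13)) = Mul(Add(99, Mul(-27, -5)), 10) = Mul(Add(99, 135), 10) = Mul(234, 10) = 2340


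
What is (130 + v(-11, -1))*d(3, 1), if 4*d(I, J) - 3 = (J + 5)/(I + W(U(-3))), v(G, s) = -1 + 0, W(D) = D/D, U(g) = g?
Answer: 1161/8 ≈ 145.13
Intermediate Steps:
W(D) = 1
v(G, s) = -1
d(I, J) = ¾ + (5 + J)/(4*(1 + I)) (d(I, J) = ¾ + ((J + 5)/(I + 1))/4 = ¾ + ((5 + J)/(1 + I))/4 = ¾ + (5 + J)/(4*(1 + I)))
(130 + v(-11, -1))*d(3, 1) = (130 - 1)*((8 + 1 + 3*3)/(4*(1 + 3))) = 129*((¼)*(8 + 1 + 9)/4) = 129*((¼)*(¼)*18) = 129*(9/8) = 1161/8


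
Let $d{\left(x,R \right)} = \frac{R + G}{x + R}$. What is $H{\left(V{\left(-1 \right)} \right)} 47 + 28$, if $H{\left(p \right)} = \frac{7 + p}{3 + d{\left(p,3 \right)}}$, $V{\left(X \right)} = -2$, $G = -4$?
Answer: $\frac{291}{2} \approx 145.5$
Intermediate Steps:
$d{\left(x,R \right)} = \frac{-4 + R}{R + x}$ ($d{\left(x,R \right)} = \frac{R - 4}{x + R} = \frac{-4 + R}{R + x}$)
$H{\left(p \right)} = \frac{7 + p}{3 - \frac{1}{3 + p}}$ ($H{\left(p \right)} = \frac{7 + p}{3 + \frac{-4 + 3}{3 + p}} = \frac{7 + p}{3 + \frac{1}{3 + p} \left(-1\right)} = \frac{7 + p}{3 - \frac{1}{3 + p}}$)
$H{\left(V{\left(-1 \right)} \right)} 47 + 28 = \frac{\left(3 - 2\right) \left(7 - 2\right)}{8 + 3 \left(-2\right)} 47 + 28 = \frac{1}{8 - 6} \cdot 1 \cdot 5 \cdot 47 + 28 = \frac{1}{2} \cdot 1 \cdot 5 \cdot 47 + 28 = \frac{5}{2} \cdot 47 + 28 = \frac{235}{2} + 28 = \frac{291}{2}$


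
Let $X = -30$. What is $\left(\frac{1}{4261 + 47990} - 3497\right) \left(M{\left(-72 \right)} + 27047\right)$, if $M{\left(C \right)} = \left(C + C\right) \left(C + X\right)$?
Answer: $- \frac{7625892069310}{52251} \approx -1.4595 \cdot 10^{8}$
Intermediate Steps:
$M{\left(C \right)} = 2 C \left(-30 + C\right)$ ($M{\left(C \right)} = \left(C + C\right) \left(C - 30\right) = 2 C \left(-30 + C\right)$)
$\left(\frac{1}{4261 + 47990} - 3497\right) \left(M{\left(-72 \right)} + 27047\right) = \left(\frac{1}{4261 + 47990} - 3497\right) \left(2 \left(-72\right) \left(-30 - 72\right) + 27047\right) = \left(\frac{1}{52251} - 3497\right) \left(2 \left(-72\right) \left(-102\right) + 27047\right) = \left(\frac{1}{52251} - 3497\right) \left(14688 + 27047\right) = \left(- \frac{182721746}{52251}\right) 41735 = - \frac{7625892069310}{52251}$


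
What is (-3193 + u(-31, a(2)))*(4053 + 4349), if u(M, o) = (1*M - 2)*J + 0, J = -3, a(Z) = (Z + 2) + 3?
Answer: -25995788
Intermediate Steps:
a(Z) = 5 + Z (a(Z) = (2 + Z) + 3 = 5 + Z)
u(M, o) = 6 - 3*M (u(M, o) = (1*M - 2)*(-3) + 0 = (M - 2)*(-3) + 0 = (-2 + M)*(-3) + 0 = (6 - 3*M) + 0 = 6 - 3*M)
(-3193 + u(-31, a(2)))*(4053 + 4349) = (-3193 + (6 - 3*(-31)))*(4053 + 4349) = (-3193 + (6 + 93))*8402 = (-3193 + 99)*8402 = -3094*8402 = -25995788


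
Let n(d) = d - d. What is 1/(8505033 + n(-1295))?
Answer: 1/8505033 ≈ 1.1758e-7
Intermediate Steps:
n(d) = 0
1/(8505033 + n(-1295)) = 1/(8505033 + 0) = 1/8505033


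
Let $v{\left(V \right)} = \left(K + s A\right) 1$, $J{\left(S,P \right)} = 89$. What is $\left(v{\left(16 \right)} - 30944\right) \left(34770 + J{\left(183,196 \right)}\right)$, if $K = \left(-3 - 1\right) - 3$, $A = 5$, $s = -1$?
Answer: $-1079095204$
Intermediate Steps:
$K = -7$ ($K = -4 - 3 = -7$)
$v{\left(V \right)} = -12$ ($v{\left(V \right)} = \left(-7 - 5\right) 1 = \left(-12\right) 1 = -12$)
$\left(v{\left(16 \right)} - 30944\right) \left(34770 + J{\left(183,196 \right)}\right) = \left(-12 - 30944\right) \left(34770 + 89\right) = \left(-30956\right) 34859 = -1079095204$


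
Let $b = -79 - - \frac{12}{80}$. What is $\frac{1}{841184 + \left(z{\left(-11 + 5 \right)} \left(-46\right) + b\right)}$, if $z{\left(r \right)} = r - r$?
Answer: $\frac{20}{16822103} \approx 1.1889 \cdot 10^{-6}$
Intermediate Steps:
$z{\left(r \right)} = 0$
$b = - \frac{1577}{20}$ ($b = -79 - \left(-12\right) \frac{1}{80} = -79 - - \frac{3}{20} = -79 + \frac{3}{20} = - \frac{1577}{20} \approx -78.85$)
$\frac{1}{841184 + \left(z{\left(-11 + 5 \right)} \left(-46\right) + b\right)} = \frac{1}{841184 + \left(0 \left(-46\right) - \frac{1577}{20}\right)} = \frac{1}{841184 + \left(0 - \frac{1577}{20}\right)} = \frac{1}{841184 - \frac{1577}{20}} = \frac{1}{\frac{16822103}{20}} = \frac{20}{16822103}$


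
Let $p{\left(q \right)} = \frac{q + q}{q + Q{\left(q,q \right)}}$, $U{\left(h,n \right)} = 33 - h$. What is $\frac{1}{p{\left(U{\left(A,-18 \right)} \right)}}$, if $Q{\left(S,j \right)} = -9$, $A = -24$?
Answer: $\frac{8}{19} \approx 0.42105$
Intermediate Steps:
$p{\left(q \right)} = \frac{2 q}{-9 + q}$ ($p{\left(q \right)} = \frac{q + q}{q - 9} = \frac{2 q}{-9 + q}$)
$\frac{1}{p{\left(U{\left(A,-18 \right)} \right)}} = \frac{1}{2 \left(33 - -24\right) \frac{1}{-9 + \left(33 - -24\right)}} = \frac{1}{2 \left(33 + 24\right) \frac{1}{-9 + \left(33 + 24\right)}} = \frac{1}{2 \cdot 57 \frac{1}{-9 + 57}} = \frac{1}{2 \cdot 57 \cdot \frac{1}{48}} = \frac{1}{\frac{19}{8}} = \frac{8}{19}$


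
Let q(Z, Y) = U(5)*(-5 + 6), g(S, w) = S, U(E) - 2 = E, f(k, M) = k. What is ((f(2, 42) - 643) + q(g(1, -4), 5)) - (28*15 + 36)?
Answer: -1090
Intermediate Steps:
U(E) = 2 + E
q(Z, Y) = 7 (q(Z, Y) = (2 + 5)*(-5 + 6) = 7*1 = 7)
((f(2, 42) - 643) + q(g(1, -4), 5)) - (28*15 + 36) = ((2 - 643) + 7) - (28*15 + 36) = (-641 + 7) - (420 + 36) = -634 - 1*456 = -634 - 456 = -1090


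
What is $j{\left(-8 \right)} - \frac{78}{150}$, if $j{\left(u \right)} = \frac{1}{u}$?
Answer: $- \frac{129}{200} \approx -0.645$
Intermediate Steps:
$j{\left(-8 \right)} - \frac{78}{150} = \frac{1}{-8} - \frac{78}{150} = - \frac{1}{8} - \frac{13}{25} = - \frac{129}{200}$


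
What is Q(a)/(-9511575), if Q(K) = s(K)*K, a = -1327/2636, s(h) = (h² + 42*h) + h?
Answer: -197261027509/174216247257403200 ≈ -1.1323e-6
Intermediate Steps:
s(h) = h² + 43*h
a = -1327/2636 (a = -1327*1/2636 = -1327/2636 ≈ -0.50341)
Q(K) = K²*(43 + K) (Q(K) = (K*(43 + K))*K = K²*(43 + K))
Q(a)/(-9511575) = ((-1327/2636)²*(43 - 1327/2636))/(-9511575) = ((1760929/6948496)*(112021/2636))*(-1/9511575) = (197261027509/18316235456)*(-1/9511575) = -197261027509/174216247257403200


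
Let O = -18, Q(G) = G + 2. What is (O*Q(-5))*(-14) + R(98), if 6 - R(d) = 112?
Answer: -862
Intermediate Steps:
Q(G) = 2 + G
R(d) = -106 (R(d) = 6 - 1*112 = 6 - 112 = -106)
(O*Q(-5))*(-14) + R(98) = -18*(2 - 5)*(-14) - 106 = -18*(-3)*(-14) - 106 = 54*(-14) - 106 = -756 - 106 = -862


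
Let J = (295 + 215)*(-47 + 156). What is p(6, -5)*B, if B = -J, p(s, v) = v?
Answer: 277950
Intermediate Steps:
J = 55590 (J = 510*109 = 55590)
B = -55590 (B = -1*55590 = -55590)
p(6, -5)*B = -5*(-55590) = 277950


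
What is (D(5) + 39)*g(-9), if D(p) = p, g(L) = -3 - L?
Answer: 264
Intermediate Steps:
(D(5) + 39)*g(-9) = (5 + 39)*(-3 - 1*(-9)) = 44*(-3 + 9) = 44*6 = 264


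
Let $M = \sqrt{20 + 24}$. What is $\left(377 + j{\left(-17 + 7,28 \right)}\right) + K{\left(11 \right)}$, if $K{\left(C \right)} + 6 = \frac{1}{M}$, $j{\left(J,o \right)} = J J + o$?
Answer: $499 + \frac{\sqrt{11}}{22} \approx 499.15$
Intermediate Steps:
$M = 2 \sqrt{11}$ ($M = \sqrt{44} = 2 \sqrt{11} \approx 6.6332$)
$j{\left(J,o \right)} = o + J^{2}$ ($j{\left(J,o \right)} = J^{2} + o = o + J^{2}$)
$K{\left(C \right)} = -6 + \frac{\sqrt{11}}{22}$ ($K{\left(C \right)} = -6 + \frac{1}{2 \sqrt{11}} = -6 + \frac{\sqrt{11}}{22}$)
$\left(377 + j{\left(-17 + 7,28 \right)}\right) + K{\left(11 \right)} = \left(377 + \left(28 + \left(-17 + 7\right)^{2}\right)\right) - \left(6 - \frac{\sqrt{11}}{22}\right) = \left(377 + \left(28 + \left(-10\right)^{2}\right)\right) - \left(6 - \frac{\sqrt{11}}{22}\right) = \left(377 + \left(28 + 100\right)\right) - \left(6 - \frac{\sqrt{11}}{22}\right) = \left(377 + 128\right) - \left(6 - \frac{\sqrt{11}}{22}\right) = 505 - \left(6 - \frac{\sqrt{11}}{22}\right) = 499 + \frac{\sqrt{11}}{22}$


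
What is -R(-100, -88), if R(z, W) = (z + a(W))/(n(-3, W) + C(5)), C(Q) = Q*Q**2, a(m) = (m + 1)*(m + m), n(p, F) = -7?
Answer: -7606/59 ≈ -128.92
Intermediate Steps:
a(m) = 2*m*(1 + m) (a(m) = (1 + m)*(2*m) = 2*m*(1 + m))
C(Q) = Q**3
R(z, W) = z/118 + W*(1 + W)/59 (R(z, W) = (z + 2*W*(1 + W))/(-7 + 5**3) = (z + 2*W*(1 + W))/(-7 + 125) = (z + 2*W*(1 + W))/118 = (z + 2*W*(1 + W))*(1/118) = z/118 + W*(1 + W)/59)
-R(-100, -88) = -((1/118)*(-100) + (1/59)*(-88)*(1 - 88)) = -(-50/59 + (1/59)*(-88)*(-87)) = -(-50/59 + 7656/59) = -1*7606/59 = -7606/59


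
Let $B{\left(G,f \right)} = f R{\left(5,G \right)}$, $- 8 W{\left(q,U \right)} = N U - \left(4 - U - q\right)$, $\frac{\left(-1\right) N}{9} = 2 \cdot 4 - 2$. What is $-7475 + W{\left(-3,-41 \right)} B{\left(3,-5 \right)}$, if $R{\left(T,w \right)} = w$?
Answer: $- \frac{13655}{4} \approx -3413.8$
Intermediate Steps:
$N = -54$ ($N = - 9 \left(2 \cdot 4 - 2\right) = - 9 \left(8 - 2\right) = \left(-9\right) 6 = -54$)
$W{\left(q,U \right)} = \frac{1}{2} - \frac{q}{8} + \frac{53 U}{8}$ ($W{\left(q,U \right)} = - \frac{- 54 U - \left(4 - U - q\right)}{8} = - \frac{- 54 U + \left(-4 + U + q\right)}{8} = - \frac{-4 + q - 53 U}{8} = \frac{1}{2} - \frac{q}{8} + \frac{53 U}{8}$)
$B{\left(G,f \right)} = G f$ ($B{\left(G,f \right)} = f G = G f$)
$-7475 + W{\left(-3,-41 \right)} B{\left(3,-5 \right)} = -7475 + \left(\frac{1}{2} - - \frac{3}{8} + \frac{53}{8} \left(-41\right)\right) 3 \left(-5\right) = -7475 + \left(\frac{1}{2} + \frac{3}{8} - \frac{2173}{8}\right) \left(-15\right) = -7475 - - \frac{16245}{4} = -7475 + \frac{16245}{4} = - \frac{13655}{4}$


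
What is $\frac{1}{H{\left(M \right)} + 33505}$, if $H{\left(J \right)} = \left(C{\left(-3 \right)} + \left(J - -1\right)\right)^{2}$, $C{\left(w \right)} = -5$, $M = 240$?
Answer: $\frac{1}{89201} \approx 1.1211 \cdot 10^{-5}$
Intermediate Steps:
$H{\left(J \right)} = \left(-4 + J\right)^{2}$ ($H{\left(J \right)} = \left(-5 + \left(J - -1\right)\right)^{2} = \left(-5 + \left(J + 1\right)\right)^{2} = \left(-5 + \left(1 + J\right)\right)^{2} = \left(-4 + J\right)^{2}$)
$\frac{1}{H{\left(M \right)} + 33505} = \frac{1}{\left(-4 + 240\right)^{2} + 33505} = \frac{1}{236^{2} + 33505} = \frac{1}{55696 + 33505} = \frac{1}{89201}$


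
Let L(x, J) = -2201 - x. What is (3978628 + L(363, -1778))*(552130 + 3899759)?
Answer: 17700995584896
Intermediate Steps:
(3978628 + L(363, -1778))*(552130 + 3899759) = (3978628 + (-2201 - 1*363))*(552130 + 3899759) = (3978628 + (-2201 - 363))*4451889 = (3978628 - 2564)*4451889 = 3976064*4451889 = 17700995584896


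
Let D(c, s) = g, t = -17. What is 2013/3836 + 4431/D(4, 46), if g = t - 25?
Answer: -402685/3836 ≈ -104.98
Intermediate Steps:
g = -42 (g = -17 - 25 = -42)
D(c, s) = -42
2013/3836 + 4431/D(4, 46) = 2013/3836 + 4431/(-42) = 2013*(1/3836) + 4431*(-1/42) = 2013/3836 - 211/2 = -402685/3836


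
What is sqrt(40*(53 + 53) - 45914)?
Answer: I*sqrt(41674) ≈ 204.14*I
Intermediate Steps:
sqrt(40*(53 + 53) - 45914) = sqrt(40*106 - 45914) = sqrt(4240 - 45914) = sqrt(-41674) = I*sqrt(41674)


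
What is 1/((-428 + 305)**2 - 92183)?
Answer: -1/77054 ≈ -1.2978e-5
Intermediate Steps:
1/((-428 + 305)**2 - 92183) = 1/((-123)**2 - 92183) = 1/(15129 - 92183) = 1/(-77054) = -1/77054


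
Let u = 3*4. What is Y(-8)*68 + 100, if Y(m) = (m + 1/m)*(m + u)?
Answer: -2110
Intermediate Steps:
u = 12
Y(m) = (12 + m)*(m + 1/m) (Y(m) = (m + 1/m)*(m + 12) = (m + 1/m)*(12 + m) = (12 + m)*(m + 1/m))
Y(-8)*68 + 100 = (1 + (-8)² + 12*(-8) + 12/(-8))*68 + 100 = (1 + 64 - 96 + 12*(-⅛))*68 + 100 = (1 + 64 - 96 - 3/2)*68 + 100 = -65/2*68 + 100 = -2210 + 100 = -2110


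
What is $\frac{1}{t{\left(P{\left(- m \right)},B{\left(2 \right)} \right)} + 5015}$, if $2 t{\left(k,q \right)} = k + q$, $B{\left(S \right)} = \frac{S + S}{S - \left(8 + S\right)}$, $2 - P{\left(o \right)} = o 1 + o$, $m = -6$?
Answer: $\frac{4}{20039} \approx 0.00019961$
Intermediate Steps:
$P{\left(o \right)} = 2 - 2 o$ ($P{\left(o \right)} = 2 - \left(o 1 + o\right) = 2 - \left(o + o\right) = 2 - 2 o$)
$B{\left(S \right)} = - \frac{S}{4}$ ($B{\left(S \right)} = \frac{2 S}{-8} = 2 S \left(- \frac{1}{8}\right) = - \frac{S}{4}$)
$t{\left(k,q \right)} = \frac{k}{2} + \frac{q}{2}$ ($t{\left(k,q \right)} = \frac{k + q}{2} = \frac{k}{2} + \frac{q}{2}$)
$\frac{1}{t{\left(P{\left(- m \right)},B{\left(2 \right)} \right)} + 5015} = \frac{1}{\left(\frac{2 - 2 \left(\left(-1\right) \left(-6\right)\right)}{2} + \frac{\left(- \frac{1}{4}\right) 2}{2}\right) + 5015} = \frac{1}{\left(\frac{2 - 12}{2} + \frac{1}{2} \left(- \frac{1}{2}\right)\right) + 5015} = \frac{1}{\left(\frac{2 - 12}{2} - \frac{1}{4}\right) + 5015} = \frac{1}{\left(\frac{1}{2} \left(-10\right) - \frac{1}{4}\right) + 5015} = \frac{1}{\left(-5 - \frac{1}{4}\right) + 5015} = \frac{1}{- \frac{21}{4} + 5015} = \frac{1}{\frac{20039}{4}} = \frac{4}{20039}$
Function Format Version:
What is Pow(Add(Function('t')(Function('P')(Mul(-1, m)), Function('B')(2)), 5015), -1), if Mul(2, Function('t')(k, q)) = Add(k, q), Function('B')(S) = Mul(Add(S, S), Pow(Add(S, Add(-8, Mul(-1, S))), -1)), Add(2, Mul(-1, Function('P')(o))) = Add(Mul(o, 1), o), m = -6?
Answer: Rational(4, 20039) ≈ 0.00019961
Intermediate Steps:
Function('P')(o) = Add(2, Mul(-2, o)) (Function('P')(o) = Add(2, Mul(-1, Add(Mul(o, 1), o))) = Add(2, Mul(-1, Add(o, o))) = Add(2, Mul(-1, Mul(2, o))) = Add(2, Mul(-2, o)))
Function('B')(S) = Mul(Rational(-1, 4), S) (Function('B')(S) = Mul(Mul(2, S), Pow(-8, -1)) = Mul(Mul(2, S), Rational(-1, 8)) = Mul(Rational(-1, 4), S))
Function('t')(k, q) = Add(Mul(Rational(1, 2), k), Mul(Rational(1, 2), q)) (Function('t')(k, q) = Mul(Rational(1, 2), Add(k, q)) = Add(Mul(Rational(1, 2), k), Mul(Rational(1, 2), q)))
Pow(Add(Function('t')(Function('P')(Mul(-1, m)), Function('B')(2)), 5015), -1) = Pow(Add(Add(Mul(Rational(1, 2), Add(2, Mul(-2, Mul(-1, -6)))), Mul(Rational(1, 2), Mul(Rational(-1, 4), 2))), 5015), -1) = Pow(Add(Add(Mul(Rational(1, 2), Add(2, Mul(-2, 6))), Mul(Rational(1, 2), Rational(-1, 2))), 5015), -1) = Pow(Add(Add(Mul(Rational(1, 2), Add(2, -12)), Rational(-1, 4)), 5015), -1) = Pow(Add(Add(Mul(Rational(1, 2), -10), Rational(-1, 4)), 5015), -1) = Pow(Add(Add(-5, Rational(-1, 4)), 5015), -1) = Pow(Add(Rational(-21, 4), 5015), -1) = Pow(Rational(20039, 4), -1) = Rational(4, 20039)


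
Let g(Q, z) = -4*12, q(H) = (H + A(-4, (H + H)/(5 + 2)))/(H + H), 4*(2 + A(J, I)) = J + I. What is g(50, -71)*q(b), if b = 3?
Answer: -12/7 ≈ -1.7143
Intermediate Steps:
A(J, I) = -2 + I/4 + J/4 (A(J, I) = -2 + (J + I)/4 = -2 + (I + J)/4 = -2 + (I/4 + J/4) = -2 + I/4 + J/4)
q(H) = (-3 + 15*H/14)/(2*H) (q(H) = (H + (-2 + ((H + H)/(5 + 2))/4 + (¼)*(-4)))/(H + H) = (H + (-2 + ((2*H)/7)/4 - 1))/((2*H)) = (H + (-2 + ((2*H)*(⅐))/4 - 1))*(1/(2*H)) = (H + (-2 + (2*H/7)/4 - 1))*(1/(2*H)) = (H + (-2 + H/14 - 1))*(1/(2*H)) = (H + (-3 + H/14))*(1/(2*H)) = (-3 + 15*H/14)*(1/(2*H)) = (-3 + 15*H/14)/(2*H))
g(Q, z) = -48
g(50, -71)*q(b) = -36*(-14 + 5*3)/(7*3) = -36*(-14 + 15)/(7*3) = -36/(7*3) = -48*1/28 = -12/7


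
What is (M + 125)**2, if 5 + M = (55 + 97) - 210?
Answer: 3844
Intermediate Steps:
M = -63 (M = -5 + ((55 + 97) - 210) = -5 + (152 - 210) = -5 - 58 = -63)
(M + 125)**2 = (-63 + 125)**2 = 62**2 = 3844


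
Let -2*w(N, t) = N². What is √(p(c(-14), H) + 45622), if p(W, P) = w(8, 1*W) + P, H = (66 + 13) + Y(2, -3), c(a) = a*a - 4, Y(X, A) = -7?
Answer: 17*√158 ≈ 213.69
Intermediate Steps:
w(N, t) = -N²/2
c(a) = -4 + a² (c(a) = a² - 4 = -4 + a²)
H = 72 (H = (66 + 13) - 7 = 79 - 7 = 72)
p(W, P) = -32 + P (p(W, P) = -½*8² + P = -½*64 + P = -32 + P)
√(p(c(-14), H) + 45622) = √((-32 + 72) + 45622) = √(40 + 45622) = √45662 = 17*√158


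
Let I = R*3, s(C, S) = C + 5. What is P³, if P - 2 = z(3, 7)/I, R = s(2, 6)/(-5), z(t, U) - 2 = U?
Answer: -1/343 ≈ -0.0029155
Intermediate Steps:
z(t, U) = 2 + U
s(C, S) = 5 + C
R = -7/5 (R = (5 + 2)/(-5) = 7*(-⅕) = -7/5 ≈ -1.4000)
I = -21/5 (I = -7/5*3 = -21/5 ≈ -4.2000)
P = -⅐ (P = 2 + (2 + 7)/(-21/5) = 2 + 9*(-5/21) = 2 - 15/7 = -⅐ ≈ -0.14286)
P³ = (-⅐)³ = -1/343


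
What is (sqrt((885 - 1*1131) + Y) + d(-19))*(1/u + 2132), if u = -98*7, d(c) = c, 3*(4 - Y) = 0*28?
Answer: -27788469/686 + 16088061*I*sqrt(2)/686 ≈ -40508.0 + 33166.0*I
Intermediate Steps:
Y = 4 (Y = 4 - 0*28 = 4 - 1/3*0 = 4 + 0 = 4)
u = -686
(sqrt((885 - 1*1131) + Y) + d(-19))*(1/u + 2132) = (sqrt((885 - 1*1131) + 4) - 19)*(1/(-686) + 2132) = (sqrt((885 - 1131) + 4) - 19)*(-1/686 + 2132) = (sqrt(-246 + 4) - 19)*(1462551/686) = (sqrt(-242) - 19)*(1462551/686) = (11*I*sqrt(2) - 19)*(1462551/686) = (-19 + 11*I*sqrt(2))*(1462551/686) = -27788469/686 + 16088061*I*sqrt(2)/686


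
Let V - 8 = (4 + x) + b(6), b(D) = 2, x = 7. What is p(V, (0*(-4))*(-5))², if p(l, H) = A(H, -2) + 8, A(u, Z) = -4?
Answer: 16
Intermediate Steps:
V = 21 (V = 8 + ((4 + 7) + 2) = 8 + (11 + 2) = 8 + 13 = 21)
p(l, H) = 4 (p(l, H) = -4 + 8 = 4)
p(V, (0*(-4))*(-5))² = 4² = 16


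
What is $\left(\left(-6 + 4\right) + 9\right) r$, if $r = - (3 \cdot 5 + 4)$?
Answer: $-133$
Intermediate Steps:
$r = -19$ ($r = - (15 + 4) = \left(-1\right) 19 = -19$)
$\left(\left(-6 + 4\right) + 9\right) r = \left(\left(-6 + 4\right) + 9\right) \left(-19\right) = \left(-2 + 9\right) \left(-19\right) = 7 \left(-19\right) = -133$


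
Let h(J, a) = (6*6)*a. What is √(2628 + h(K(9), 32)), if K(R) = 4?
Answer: 6*√105 ≈ 61.482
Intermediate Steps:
h(J, a) = 36*a
√(2628 + h(K(9), 32)) = √(2628 + 36*32) = √(2628 + 1152) = √3780 = 6*√105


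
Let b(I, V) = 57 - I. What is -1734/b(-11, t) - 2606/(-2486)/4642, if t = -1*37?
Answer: -73566925/2885003 ≈ -25.500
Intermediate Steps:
t = -37
-1734/b(-11, t) - 2606/(-2486)/4642 = -1734/(57 - 1*(-11)) - 2606/(-2486)/4642 = -1734/(57 + 11) - 2606*(-1/2486)*(1/4642) = -1734/68 + (1303/1243)*(1/4642) = -1734*1/68 + 1303/5770006 = -51/2 + 1303/5770006 = -73566925/2885003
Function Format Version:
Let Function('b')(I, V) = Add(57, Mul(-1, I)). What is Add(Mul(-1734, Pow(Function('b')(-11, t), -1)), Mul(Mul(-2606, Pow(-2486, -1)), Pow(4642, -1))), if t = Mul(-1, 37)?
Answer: Rational(-73566925, 2885003) ≈ -25.500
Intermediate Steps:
t = -37
Add(Mul(-1734, Pow(Function('b')(-11, t), -1)), Mul(Mul(-2606, Pow(-2486, -1)), Pow(4642, -1))) = Add(Mul(-1734, Pow(Add(57, Mul(-1, -11)), -1)), Mul(Mul(-2606, Pow(-2486, -1)), Pow(4642, -1))) = Add(Mul(-1734, Pow(Add(57, 11), -1)), Mul(Mul(-2606, Rational(-1, 2486)), Rational(1, 4642))) = Add(Mul(-1734, Pow(68, -1)), Mul(Rational(1303, 1243), Rational(1, 4642))) = Add(Mul(-1734, Rational(1, 68)), Rational(1303, 5770006)) = Add(Rational(-51, 2), Rational(1303, 5770006)) = Rational(-73566925, 2885003)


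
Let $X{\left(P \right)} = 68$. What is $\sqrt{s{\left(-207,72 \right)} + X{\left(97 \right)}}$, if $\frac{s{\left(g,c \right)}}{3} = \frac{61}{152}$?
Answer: $\frac{\sqrt{399722}}{76} \approx 8.3189$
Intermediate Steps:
$s{\left(g,c \right)} = \frac{183}{152}$ ($s{\left(g,c \right)} = 3 \cdot \frac{61}{152} = \frac{183}{152}$)
$\sqrt{s{\left(-207,72 \right)} + X{\left(97 \right)}} = \sqrt{\frac{183}{152} + 68} = \sqrt{\frac{10519}{152}} = \frac{\sqrt{399722}}{76}$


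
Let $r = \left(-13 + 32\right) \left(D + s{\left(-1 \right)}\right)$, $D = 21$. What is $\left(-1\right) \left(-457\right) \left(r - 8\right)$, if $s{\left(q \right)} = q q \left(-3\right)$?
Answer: $152638$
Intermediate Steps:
$s{\left(q \right)} = - 3 q^{2}$ ($s{\left(q \right)} = q^{2} \left(-3\right) = - 3 q^{2}$)
$r = 342$ ($r = \left(-13 + 32\right) \left(21 - 3 \left(-1\right)^{2}\right) = 19 \left(21 - 3\right) = 19 \cdot 18 = 342$)
$\left(-1\right) \left(-457\right) \left(r - 8\right) = \left(-1\right) \left(-457\right) \left(342 - 8\right) = 457 \left(342 - 8\right) = 457 \cdot 334 = 152638$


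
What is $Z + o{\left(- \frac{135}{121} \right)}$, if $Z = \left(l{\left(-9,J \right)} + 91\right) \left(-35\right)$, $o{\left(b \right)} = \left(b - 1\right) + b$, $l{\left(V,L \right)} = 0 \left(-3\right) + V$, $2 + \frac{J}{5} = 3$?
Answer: $- \frac{347661}{121} \approx -2873.2$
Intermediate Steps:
$J = 5$ ($J = -10 + 5 \cdot 3 = -10 + 15 = 5$)
$l{\left(V,L \right)} = V$ ($l{\left(V,L \right)} = 0 + V = V$)
$o{\left(b \right)} = -1 + 2 b$ ($o{\left(b \right)} = \left(-1 + b\right) + b = -1 + 2 b$)
$Z = -2870$ ($Z = \left(-9 + 91\right) \left(-35\right) = 82 \left(-35\right) = -2870$)
$Z + o{\left(- \frac{135}{121} \right)} = -2870 + \left(-1 + 2 \left(- \frac{135}{121}\right)\right) = -2870 - \frac{391}{121} = - \frac{347661}{121}$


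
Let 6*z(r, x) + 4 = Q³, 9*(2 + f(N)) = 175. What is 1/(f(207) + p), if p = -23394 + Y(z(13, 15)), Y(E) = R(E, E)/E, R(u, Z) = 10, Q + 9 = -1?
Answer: -2259/52807774 ≈ -4.2778e-5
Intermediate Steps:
Q = -10 (Q = -9 - 1 = -10)
f(N) = 157/9 (f(N) = -2 + (⅑)*175 = -2 + 175/9 = 157/9)
z(r, x) = -502/3 (z(r, x) = -⅔ + (⅙)*(-10)³ = -⅔ + (⅙)*(-1000) = -⅔ - 500/3 = -502/3)
Y(E) = 10/E
p = -5871909/251 (p = -23394 + 10/(-502/3) = -23394 + 10*(-3/502) = -23394 - 15/251 = -5871909/251 ≈ -23394.)
1/(f(207) + p) = 1/(157/9 - 5871909/251) = 1/(-52807774/2259) = -2259/52807774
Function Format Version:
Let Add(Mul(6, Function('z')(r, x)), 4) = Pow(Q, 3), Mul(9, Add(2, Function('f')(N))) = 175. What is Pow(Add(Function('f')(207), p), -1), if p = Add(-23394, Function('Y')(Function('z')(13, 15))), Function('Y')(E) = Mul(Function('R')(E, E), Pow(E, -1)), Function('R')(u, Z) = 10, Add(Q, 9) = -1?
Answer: Rational(-2259, 52807774) ≈ -4.2778e-5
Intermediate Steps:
Q = -10 (Q = Add(-9, -1) = -10)
Function('f')(N) = Rational(157, 9) (Function('f')(N) = Add(-2, Mul(Rational(1, 9), 175)) = Add(-2, Rational(175, 9)) = Rational(157, 9))
Function('z')(r, x) = Rational(-502, 3) (Function('z')(r, x) = Add(Rational(-2, 3), Mul(Rational(1, 6), Pow(-10, 3))) = Add(Rational(-2, 3), Mul(Rational(1, 6), -1000)) = Add(Rational(-2, 3), Rational(-500, 3)) = Rational(-502, 3))
Function('Y')(E) = Mul(10, Pow(E, -1))
p = Rational(-5871909, 251) (p = Add(-23394, Mul(10, Pow(Rational(-502, 3), -1))) = Add(-23394, Mul(10, Rational(-3, 502))) = Add(-23394, Rational(-15, 251)) = Rational(-5871909, 251) ≈ -23394.)
Pow(Add(Function('f')(207), p), -1) = Pow(Add(Rational(157, 9), Rational(-5871909, 251)), -1) = Pow(Rational(-52807774, 2259), -1) = Rational(-2259, 52807774)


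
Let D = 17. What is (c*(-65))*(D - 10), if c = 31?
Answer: -14105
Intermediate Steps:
(c*(-65))*(D - 10) = (31*(-65))*(17 - 10) = -2015*7 = -14105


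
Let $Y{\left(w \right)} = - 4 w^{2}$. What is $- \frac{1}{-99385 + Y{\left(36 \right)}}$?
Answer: $\frac{1}{104569} \approx 9.5631 \cdot 10^{-6}$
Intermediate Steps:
$- \frac{1}{-99385 + Y{\left(36 \right)}} = - \frac{1}{-99385 - 4 \cdot 36^{2}} = - \frac{1}{-99385 - 5184} = - \frac{1}{-104569} = \left(-1\right) \left(- \frac{1}{104569}\right) = \frac{1}{104569}$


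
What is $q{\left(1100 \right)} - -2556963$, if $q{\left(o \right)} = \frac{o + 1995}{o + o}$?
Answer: $\frac{1125064339}{440} \approx 2.557 \cdot 10^{6}$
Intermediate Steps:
$q{\left(o \right)} = \frac{1995 + o}{2 o}$
$q{\left(1100 \right)} - -2556963 = \frac{1995 + 1100}{2 \cdot 1100} - -2556963 = \frac{1}{2} \cdot \frac{1}{1100} \cdot 3095 + 2556963 = \frac{619}{440} + 2556963 = \frac{1125064339}{440}$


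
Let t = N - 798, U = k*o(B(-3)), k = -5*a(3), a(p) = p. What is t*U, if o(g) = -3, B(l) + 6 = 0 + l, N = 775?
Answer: -1035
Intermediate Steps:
B(l) = -6 + l (B(l) = -6 + (0 + l) = -6 + l)
k = -15 (k = -5*3 = -15)
U = 45 (U = -15*(-3) = 45)
t = -23 (t = 775 - 798 = -23)
t*U = -23*45 = -1035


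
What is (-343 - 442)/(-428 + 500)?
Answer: -785/72 ≈ -10.903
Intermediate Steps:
(-343 - 442)/(-428 + 500) = -785/72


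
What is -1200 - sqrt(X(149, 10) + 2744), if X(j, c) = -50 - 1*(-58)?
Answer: -1200 - 8*sqrt(43) ≈ -1252.5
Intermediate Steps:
X(j, c) = 8 (X(j, c) = -50 + 58 = 8)
-1200 - sqrt(X(149, 10) + 2744) = -1200 - sqrt(8 + 2744) = -1200 - sqrt(2752) = -1200 - 8*sqrt(43)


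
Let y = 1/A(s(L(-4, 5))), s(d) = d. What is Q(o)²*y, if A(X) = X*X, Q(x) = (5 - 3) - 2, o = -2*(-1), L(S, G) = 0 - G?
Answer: 0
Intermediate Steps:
L(S, G) = -G
o = 2
Q(x) = 0 (Q(x) = 2 - 2 = 0)
A(X) = X²
y = 1/25 (y = 1/((-1*5)²) = 1/((-5)²) = 1/25 ≈ 0.040000)
Q(o)²*y = 0²*(1/25) = 0*(1/25) = 0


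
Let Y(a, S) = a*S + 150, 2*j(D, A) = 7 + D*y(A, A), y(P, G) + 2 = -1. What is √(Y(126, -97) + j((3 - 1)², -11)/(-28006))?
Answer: I*√9468504556577/28006 ≈ 109.87*I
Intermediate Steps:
y(P, G) = -3 (y(P, G) = -2 - 1 = -3)
j(D, A) = 7/2 - 3*D/2 (j(D, A) = (7 + D*(-3))/2 = (7 - 3*D)/2 = 7/2 - 3*D/2)
Y(a, S) = 150 + S*a (Y(a, S) = S*a + 150 = 150 + S*a)
√(Y(126, -97) + j((3 - 1)², -11)/(-28006)) = √((150 - 97*126) + (7/2 - 3*(3 - 1)²/2)/(-28006)) = √((150 - 12222) + (7/2 - 3/2*2²)*(-1/28006)) = √(-12072 + (7/2 - 3/2*4)*(-1/28006)) = √(-12072 + (7/2 - 6)*(-1/28006)) = √(-12072 - 5/2*(-1/28006)) = √(-12072 + 5/56012) = √(-676176859/56012) = I*√9468504556577/28006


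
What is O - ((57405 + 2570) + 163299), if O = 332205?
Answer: 108931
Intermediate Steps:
O - ((57405 + 2570) + 163299) = 332205 - ((57405 + 2570) + 163299) = 332205 - (59975 + 163299) = 332205 - 1*223274 = 332205 - 223274 = 108931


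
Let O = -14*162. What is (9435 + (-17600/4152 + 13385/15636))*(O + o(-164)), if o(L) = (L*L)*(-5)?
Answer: -290735232172665/225419 ≈ -1.2898e+9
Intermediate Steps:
o(L) = -5*L² (o(L) = L²*(-5) = -5*L²)
O = -2268
(9435 + (-17600/4152 + 13385/15636))*(O + o(-164)) = (9435 + (-17600/4152 + 13385/15636))*(-2268 - 5*(-164)²) = (9435 + (-17600*1/4152 + 13385*(1/15636)))*(-2268 - 5*26896) = (9435 + (-2200/519 + 13385/15636))*(-2268 - 134480) = (9435 - 3050265/901676)*(-136748) = (8504262795/901676)*(-136748) = -290735232172665/225419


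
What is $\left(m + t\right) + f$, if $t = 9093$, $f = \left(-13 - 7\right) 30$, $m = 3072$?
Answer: $11565$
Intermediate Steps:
$f = -600$ ($f = \left(-20\right) 30 = -600$)
$\left(m + t\right) + f = \left(3072 + 9093\right) - 600 = 12165 - 600 = 11565$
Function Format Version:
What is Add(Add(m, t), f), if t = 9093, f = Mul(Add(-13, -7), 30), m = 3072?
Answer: 11565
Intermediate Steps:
f = -600 (f = Mul(-20, 30) = -600)
Add(Add(m, t), f) = Add(Add(3072, 9093), -600) = Add(12165, -600) = 11565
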